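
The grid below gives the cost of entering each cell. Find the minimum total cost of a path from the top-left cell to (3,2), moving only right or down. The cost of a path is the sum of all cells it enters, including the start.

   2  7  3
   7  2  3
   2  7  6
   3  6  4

24

Best path: [0,0] [0,1] [1,1] [1,2] [2,2] [3,2]
Cost: 2 + 7 + 2 + 3 + 6 + 4 = 24
(Top row then right column would cost 25.)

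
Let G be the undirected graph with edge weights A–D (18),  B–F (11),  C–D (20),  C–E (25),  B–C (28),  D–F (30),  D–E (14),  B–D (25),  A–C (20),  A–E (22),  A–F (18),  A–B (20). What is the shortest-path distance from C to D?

Checking several routes:
C -> E -> D: 25 + 14 = 39
C -> D: 20
C -> A -> D: 20 + 18 = 38
Best route has total 20.

20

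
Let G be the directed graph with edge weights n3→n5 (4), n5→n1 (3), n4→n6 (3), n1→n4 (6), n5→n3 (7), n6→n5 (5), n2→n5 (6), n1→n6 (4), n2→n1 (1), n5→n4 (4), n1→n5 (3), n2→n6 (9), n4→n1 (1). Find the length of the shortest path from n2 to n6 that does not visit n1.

9

Candidate routes:
n2-n6: 9
n2-n5-n4-n6: 6 + 4 + 3 = 13
The minimum is 9.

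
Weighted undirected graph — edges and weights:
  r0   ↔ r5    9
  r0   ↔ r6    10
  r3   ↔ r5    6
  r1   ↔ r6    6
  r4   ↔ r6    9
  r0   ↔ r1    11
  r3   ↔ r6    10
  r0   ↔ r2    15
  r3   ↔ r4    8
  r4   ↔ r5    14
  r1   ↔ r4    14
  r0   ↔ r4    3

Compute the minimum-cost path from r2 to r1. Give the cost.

A few of the r2→r1 routes:
r2 - r0 - r1: 15 + 11 = 26
r2 - r0 - r5 - r3 - r6 - r1: 15 + 9 + 6 + 10 + 6 = 46
r2 - r0 - r6 - r1: 15 + 10 + 6 = 31
r2 - r0 - r4 - r3 - r6 - r1: 15 + 3 + 8 + 10 + 6 = 42
r2 - r0 - r4 - r6 - r1: 15 + 3 + 9 + 6 = 33
r2 - r0 - r4 - r1: 15 + 3 + 14 = 32
Shortest: 26.

26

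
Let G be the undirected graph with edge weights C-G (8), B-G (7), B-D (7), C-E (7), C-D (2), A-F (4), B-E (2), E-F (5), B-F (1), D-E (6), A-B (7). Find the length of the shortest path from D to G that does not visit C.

14

Routes from D to G avoiding C:
D-B-G: 7 + 7 = 14
D-E-F-B-G: 6 + 5 + 1 + 7 = 19
D-E-F-A-B-G: 6 + 5 + 4 + 7 + 7 = 29
D-E-B-G: 6 + 2 + 7 = 15
Best route has total 14.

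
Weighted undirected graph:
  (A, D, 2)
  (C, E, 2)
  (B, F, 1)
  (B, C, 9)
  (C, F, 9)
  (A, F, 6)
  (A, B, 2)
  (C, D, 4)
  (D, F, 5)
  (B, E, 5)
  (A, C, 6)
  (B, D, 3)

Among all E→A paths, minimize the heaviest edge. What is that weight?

4

Some routes from E to A:
E → C → D → A: max(2, 4, 2) = 4
E → C → D → F → B → A: max(2, 4, 5, 1, 2) = 5
E → C → D → B → A: max(2, 4, 3, 2) = 4
E → B → A: max(5, 2) = 5
E → B → F → D → A: max(5, 1, 5, 2) = 5
E → B → D → A: max(5, 3, 2) = 5
Smallest bottleneck: 4.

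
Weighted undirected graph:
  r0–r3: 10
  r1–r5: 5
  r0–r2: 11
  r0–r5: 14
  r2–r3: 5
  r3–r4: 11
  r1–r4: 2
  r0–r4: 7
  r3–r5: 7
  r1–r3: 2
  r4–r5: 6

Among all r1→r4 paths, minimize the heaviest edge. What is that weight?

2

A few of the r1→r4 routes:
r1-r4: max(2) = 2
r1-r5-r4: max(5, 6) = 6
r1-r5-r3-r0-r4: max(5, 7, 10, 7) = 10
r1-r3-r5-r4: max(2, 7, 6) = 7
Best route has worst link 2.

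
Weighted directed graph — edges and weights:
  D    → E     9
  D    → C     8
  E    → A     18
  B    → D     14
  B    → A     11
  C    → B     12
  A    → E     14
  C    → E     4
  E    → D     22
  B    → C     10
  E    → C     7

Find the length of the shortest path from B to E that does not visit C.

23

Candidate routes:
B -> D -> E: 14 + 9 = 23
B -> A -> E: 11 + 14 = 25
Best route has total 23.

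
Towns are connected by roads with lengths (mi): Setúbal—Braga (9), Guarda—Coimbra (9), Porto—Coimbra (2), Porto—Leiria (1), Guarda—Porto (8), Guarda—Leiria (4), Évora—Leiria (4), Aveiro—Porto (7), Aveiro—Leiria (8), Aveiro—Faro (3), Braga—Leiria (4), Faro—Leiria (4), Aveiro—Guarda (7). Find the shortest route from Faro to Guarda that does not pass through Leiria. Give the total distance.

10

Candidate routes:
Faro - Aveiro - Porto - Coimbra - Guarda: 3 + 7 + 2 + 9 = 21
Faro - Aveiro - Guarda: 3 + 7 = 10
Faro - Aveiro - Porto - Guarda: 3 + 7 + 8 = 18
Shortest: 10 mi.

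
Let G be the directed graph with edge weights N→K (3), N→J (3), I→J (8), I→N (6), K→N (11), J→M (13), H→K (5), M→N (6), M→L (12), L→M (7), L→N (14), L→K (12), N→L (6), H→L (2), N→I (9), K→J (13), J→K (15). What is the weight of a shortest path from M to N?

6

Routes from M to N:
M -> L -> K -> N: 12 + 12 + 11 = 35
M -> L -> N: 12 + 14 = 26
M -> N: 6
Best route has total 6.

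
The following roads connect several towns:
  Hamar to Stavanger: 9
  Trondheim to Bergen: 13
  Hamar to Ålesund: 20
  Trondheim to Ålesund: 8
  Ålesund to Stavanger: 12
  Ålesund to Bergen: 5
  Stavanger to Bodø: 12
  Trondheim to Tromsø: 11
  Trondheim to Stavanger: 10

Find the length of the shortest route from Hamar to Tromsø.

Checking several routes:
Hamar - Stavanger - Trondheim - Tromsø: 9 + 10 + 11 = 30
Hamar - Ålesund - Trondheim - Tromsø: 20 + 8 + 11 = 39
Hamar - Ålesund - Bergen - Trondheim - Tromsø: 20 + 5 + 13 + 11 = 49
Hamar - Stavanger - Ålesund - Bergen - Trondheim - Tromsø: 9 + 12 + 5 + 13 + 11 = 50
Hamar - Stavanger - Ålesund - Trondheim - Tromsø: 9 + 12 + 8 + 11 = 40
Best route has total 30.

30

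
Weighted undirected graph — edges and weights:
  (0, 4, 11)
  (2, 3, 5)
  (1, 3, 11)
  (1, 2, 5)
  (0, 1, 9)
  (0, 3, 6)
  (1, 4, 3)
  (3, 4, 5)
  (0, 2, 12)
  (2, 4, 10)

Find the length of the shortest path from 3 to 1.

8

Checking several routes:
3 → 0 → 1: 6 + 9 = 15
3 → 2 → 1: 5 + 5 = 10
3 → 1: 11
3 → 4 → 1: 5 + 3 = 8
Shortest: 8.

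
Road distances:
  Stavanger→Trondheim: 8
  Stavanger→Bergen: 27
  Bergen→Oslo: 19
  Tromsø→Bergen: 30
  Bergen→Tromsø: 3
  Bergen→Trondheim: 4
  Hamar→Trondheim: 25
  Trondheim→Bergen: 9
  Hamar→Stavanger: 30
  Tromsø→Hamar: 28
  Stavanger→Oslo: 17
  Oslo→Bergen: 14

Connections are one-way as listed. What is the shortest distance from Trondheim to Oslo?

Paths from Trondheim to Oslo:
Trondheim→Bergen→Oslo: 9 + 19 = 28
Trondheim→Bergen→Tromsø→Hamar→Stavanger→Oslo: 9 + 3 + 28 + 30 + 17 = 87
Best route has total 28.

28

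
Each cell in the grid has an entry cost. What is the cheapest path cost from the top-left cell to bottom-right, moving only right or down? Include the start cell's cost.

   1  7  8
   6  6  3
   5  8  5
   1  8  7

Path r0c0 → r1c0 → r1c1 → r1c2 → r2c2 → r3c2: 1 + 6 + 6 + 3 + 5 + 7 = 28.
(Top row then right column would cost 31.)

28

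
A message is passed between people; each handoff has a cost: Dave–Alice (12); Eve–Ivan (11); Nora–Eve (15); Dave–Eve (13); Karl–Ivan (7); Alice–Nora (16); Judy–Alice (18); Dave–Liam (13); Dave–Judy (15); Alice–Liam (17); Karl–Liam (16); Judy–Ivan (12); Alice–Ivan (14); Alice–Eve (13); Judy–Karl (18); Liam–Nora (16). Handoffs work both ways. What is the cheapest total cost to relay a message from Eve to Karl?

Comparing a few candidate routes:
Eve - Alice - Ivan - Karl: 13 + 14 + 7 = 34
Eve - Ivan - Karl: 11 + 7 = 18
Eve - Ivan - Judy - Karl: 11 + 12 + 18 = 41
Shortest: 18.

18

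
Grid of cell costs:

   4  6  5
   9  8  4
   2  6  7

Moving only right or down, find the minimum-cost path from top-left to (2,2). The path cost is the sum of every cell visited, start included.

26

Best path: r0c0 r0c1 r0c2 r1c2 r2c2
Cost: 4 + 6 + 5 + 4 + 7 = 26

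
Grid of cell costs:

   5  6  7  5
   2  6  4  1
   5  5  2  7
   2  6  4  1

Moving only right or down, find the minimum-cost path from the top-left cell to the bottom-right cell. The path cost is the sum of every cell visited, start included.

Path (0,0) (1,0) (1,1) (1,2) (2,2) (3,2) (3,3): 5 + 2 + 6 + 4 + 2 + 4 + 1 = 24.
(Top row then right column would cost 32.)

24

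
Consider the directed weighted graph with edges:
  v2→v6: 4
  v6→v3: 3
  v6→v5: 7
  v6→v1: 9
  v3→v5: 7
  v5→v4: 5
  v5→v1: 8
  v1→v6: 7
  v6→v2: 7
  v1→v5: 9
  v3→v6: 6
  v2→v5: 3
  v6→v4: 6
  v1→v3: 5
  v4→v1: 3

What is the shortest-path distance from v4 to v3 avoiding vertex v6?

8

Candidate routes:
v4 - v1 - v3: 3 + 5 = 8
The minimum is 8.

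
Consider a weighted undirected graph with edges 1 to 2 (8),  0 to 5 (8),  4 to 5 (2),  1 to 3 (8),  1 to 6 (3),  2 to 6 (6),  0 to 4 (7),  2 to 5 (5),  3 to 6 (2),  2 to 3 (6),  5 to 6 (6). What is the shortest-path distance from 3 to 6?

2

A few of the 3→6 routes:
3 → 2 → 6: 6 + 6 = 12
3 → 2 → 1 → 6: 6 + 8 + 3 = 17
3 → 2 → 5 → 6: 6 + 5 + 6 = 17
3 → 6: 2
3 → 1 → 6: 8 + 3 = 11
Shortest: 2.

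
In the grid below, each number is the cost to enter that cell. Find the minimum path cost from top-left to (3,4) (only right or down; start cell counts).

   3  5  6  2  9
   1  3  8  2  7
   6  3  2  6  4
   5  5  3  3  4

22

Path r0c0 -> r1c0 -> r1c1 -> r2c1 -> r2c2 -> r3c2 -> r3c3 -> r3c4: 3 + 1 + 3 + 3 + 2 + 3 + 3 + 4 = 22.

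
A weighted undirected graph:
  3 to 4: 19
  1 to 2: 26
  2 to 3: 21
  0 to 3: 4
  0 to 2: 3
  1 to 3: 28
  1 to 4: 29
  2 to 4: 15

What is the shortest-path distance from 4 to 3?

Some routes from 4 to 3:
4 → 3: 19
4 → 1 → 3: 29 + 28 = 57
4 → 2 → 3: 15 + 21 = 36
4 → 1 → 2 → 0 → 3: 29 + 26 + 3 + 4 = 62
4 → 2 → 0 → 3: 15 + 3 + 4 = 22
Best route has total 19.

19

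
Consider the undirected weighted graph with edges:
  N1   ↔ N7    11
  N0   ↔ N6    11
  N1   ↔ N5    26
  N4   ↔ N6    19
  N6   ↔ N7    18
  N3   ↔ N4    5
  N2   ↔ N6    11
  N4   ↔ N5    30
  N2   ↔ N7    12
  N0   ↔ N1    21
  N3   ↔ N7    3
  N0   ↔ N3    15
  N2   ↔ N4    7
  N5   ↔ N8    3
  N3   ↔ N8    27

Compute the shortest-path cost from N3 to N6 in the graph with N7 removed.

Comparing a few candidate routes:
N3 - N8 - N5 - N4 - N2 - N6: 27 + 3 + 30 + 7 + 11 = 78
N3 - N4 - N6: 5 + 19 = 24
N3 - N8 - N5 - N1 - N0 - N6: 27 + 3 + 26 + 21 + 11 = 88
N3 - N0 - N6: 15 + 11 = 26
N3 - N4 - N2 - N6: 5 + 7 + 11 = 23
N3 - N8 - N5 - N4 - N6: 27 + 3 + 30 + 19 = 79
The minimum is 23.

23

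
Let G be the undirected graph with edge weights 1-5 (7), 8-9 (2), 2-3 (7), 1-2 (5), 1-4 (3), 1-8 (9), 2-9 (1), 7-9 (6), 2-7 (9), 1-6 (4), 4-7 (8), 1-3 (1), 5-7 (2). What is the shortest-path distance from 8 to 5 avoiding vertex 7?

15

Candidate routes:
8 → 1 → 5: 9 + 7 = 16
8 → 9 → 2 → 1 → 5: 2 + 1 + 5 + 7 = 15
8 → 9 → 2 → 3 → 1 → 5: 2 + 1 + 7 + 1 + 7 = 18
The minimum is 15.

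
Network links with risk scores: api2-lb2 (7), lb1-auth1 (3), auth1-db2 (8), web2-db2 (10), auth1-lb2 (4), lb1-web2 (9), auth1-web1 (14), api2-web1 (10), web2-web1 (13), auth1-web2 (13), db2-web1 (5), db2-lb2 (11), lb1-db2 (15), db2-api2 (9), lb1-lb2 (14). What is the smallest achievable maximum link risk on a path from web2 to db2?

9

Checking several routes:
web2→db2: max(10) = 10
web2→lb1→auth1→lb2→api2→db2: max(9, 3, 4, 7, 9) = 9
web2→lb1→auth1→lb2→db2: max(9, 3, 4, 11) = 11
web2→lb1→auth1→lb2→api2→web1→db2: max(9, 3, 4, 7, 10, 5) = 10
web2→lb1→auth1→db2: max(9, 3, 8) = 9
Smallest bottleneck: 9.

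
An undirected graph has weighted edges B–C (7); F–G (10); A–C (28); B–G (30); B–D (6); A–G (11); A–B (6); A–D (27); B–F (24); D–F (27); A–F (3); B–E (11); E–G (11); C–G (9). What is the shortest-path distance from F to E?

20

A few of the F→E routes:
F - A - G - E: 3 + 11 + 11 = 25
F - G - E: 10 + 11 = 21
F - A - B - E: 3 + 6 + 11 = 20
Best route has total 20.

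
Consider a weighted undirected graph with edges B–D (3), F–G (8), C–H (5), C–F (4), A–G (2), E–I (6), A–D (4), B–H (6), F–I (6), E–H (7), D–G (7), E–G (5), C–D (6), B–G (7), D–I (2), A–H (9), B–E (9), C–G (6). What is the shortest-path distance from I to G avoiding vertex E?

A few of the I→G routes:
I-D-C-G: 2 + 6 + 6 = 14
I-D-A-G: 2 + 4 + 2 = 8
I-F-G: 6 + 8 = 14
I-D-B-G: 2 + 3 + 7 = 12
I-F-C-G: 6 + 4 + 6 = 16
I-D-G: 2 + 7 = 9
Shortest: 8.

8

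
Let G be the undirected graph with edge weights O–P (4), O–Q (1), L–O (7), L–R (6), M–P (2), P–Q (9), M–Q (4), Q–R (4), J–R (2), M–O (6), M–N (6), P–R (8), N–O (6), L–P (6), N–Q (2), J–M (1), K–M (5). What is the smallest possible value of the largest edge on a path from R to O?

4

Some routes from R to O:
R - J - M - P - O: max(2, 1, 2, 4) = 4
R - Q - M - P - O: max(4, 4, 2, 4) = 4
R - J - M - Q - O: max(2, 1, 4, 1) = 4
R - Q - O: max(4, 1) = 4
Best route has worst link 4.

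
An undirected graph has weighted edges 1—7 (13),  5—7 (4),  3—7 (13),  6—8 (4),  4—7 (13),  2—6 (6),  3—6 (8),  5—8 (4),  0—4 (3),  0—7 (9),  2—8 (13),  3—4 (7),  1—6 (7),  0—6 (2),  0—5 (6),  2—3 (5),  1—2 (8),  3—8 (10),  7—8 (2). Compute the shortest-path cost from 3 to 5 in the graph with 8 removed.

A few of the 3→5 routes:
3→7→5: 13 + 4 = 17
3→4→0→5: 7 + 3 + 6 = 16
3→6→0→5: 8 + 2 + 6 = 16
3→2→6→0→5: 5 + 6 + 2 + 6 = 19
Shortest: 16.

16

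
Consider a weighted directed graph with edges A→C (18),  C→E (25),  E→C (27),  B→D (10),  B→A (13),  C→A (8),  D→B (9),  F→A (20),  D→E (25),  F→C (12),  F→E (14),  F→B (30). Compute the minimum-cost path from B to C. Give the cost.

31

Routes from B to C:
B→D→E→C: 10 + 25 + 27 = 62
B→A→C: 13 + 18 = 31
The minimum is 31.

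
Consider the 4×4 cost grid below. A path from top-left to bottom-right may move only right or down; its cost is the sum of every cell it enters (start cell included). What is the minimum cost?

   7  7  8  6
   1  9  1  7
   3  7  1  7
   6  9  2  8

29

Cheapest: [0,0] -> [1,0] -> [1,1] -> [1,2] -> [2,2] -> [3,2] -> [3,3]
  7 + 1 + 9 + 1 + 1 + 2 + 8 = 29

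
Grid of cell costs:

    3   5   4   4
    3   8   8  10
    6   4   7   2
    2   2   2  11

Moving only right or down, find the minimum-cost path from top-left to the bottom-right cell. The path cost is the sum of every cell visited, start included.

Take (0,0) -> (1,0) -> (2,0) -> (3,0) -> (3,1) -> (3,2) -> (3,3) for a total of 3 + 3 + 6 + 2 + 2 + 2 + 11 = 29.

29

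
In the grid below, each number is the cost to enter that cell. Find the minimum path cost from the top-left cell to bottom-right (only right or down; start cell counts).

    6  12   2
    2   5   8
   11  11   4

25

Take r0c0 r1c0 r1c1 r1c2 r2c2 for a total of 6 + 2 + 5 + 8 + 4 = 25.
(Top row then right column would cost 32.)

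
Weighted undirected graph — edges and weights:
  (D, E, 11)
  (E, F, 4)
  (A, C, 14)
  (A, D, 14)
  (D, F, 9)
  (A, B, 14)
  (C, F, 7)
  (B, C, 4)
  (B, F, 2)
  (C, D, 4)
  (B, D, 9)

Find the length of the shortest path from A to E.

A few of the A→E routes:
A -> C -> B -> F -> E: 14 + 4 + 2 + 4 = 24
A -> D -> F -> E: 14 + 9 + 4 = 27
A -> B -> F -> E: 14 + 2 + 4 = 20
A -> D -> E: 14 + 11 = 25
A -> C -> F -> E: 14 + 7 + 4 = 25
The minimum is 20.

20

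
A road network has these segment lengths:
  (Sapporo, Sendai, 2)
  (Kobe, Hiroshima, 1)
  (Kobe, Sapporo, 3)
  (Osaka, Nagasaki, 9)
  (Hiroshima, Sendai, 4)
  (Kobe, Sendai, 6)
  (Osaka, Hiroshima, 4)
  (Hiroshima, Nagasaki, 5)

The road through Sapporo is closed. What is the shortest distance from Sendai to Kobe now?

5

Paths from Sendai to Kobe avoiding Sapporo:
Sendai - Hiroshima - Kobe: 4 + 1 = 5
Sendai - Kobe: 6
The minimum is 5.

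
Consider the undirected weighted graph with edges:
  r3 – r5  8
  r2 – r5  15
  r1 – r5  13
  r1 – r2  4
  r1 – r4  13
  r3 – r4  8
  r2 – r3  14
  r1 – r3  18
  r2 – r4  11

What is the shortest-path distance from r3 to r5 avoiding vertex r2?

Paths from r3 to r5 avoiding r2:
r3 → r5: 8
r3 → r4 → r1 → r5: 8 + 13 + 13 = 34
r3 → r1 → r5: 18 + 13 = 31
Shortest: 8.

8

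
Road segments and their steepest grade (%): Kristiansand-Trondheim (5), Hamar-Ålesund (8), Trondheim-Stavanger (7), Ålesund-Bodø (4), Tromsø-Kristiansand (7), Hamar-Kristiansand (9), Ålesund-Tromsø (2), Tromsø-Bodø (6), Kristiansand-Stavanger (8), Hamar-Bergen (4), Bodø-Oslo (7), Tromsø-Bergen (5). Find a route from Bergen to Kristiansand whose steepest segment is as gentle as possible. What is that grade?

7

Candidate routes:
Bergen→Tromsø→Ålesund→Hamar→Kristiansand: max(5, 2, 8, 9) = 9
Bergen→Hamar→Kristiansand: max(4, 9) = 9
Bergen→Tromsø→Bodø→Ålesund→Hamar→Kristiansand: max(5, 6, 4, 8, 9) = 9
Bergen→Hamar→Ålesund→Bodø→Tromsø→Kristiansand: max(4, 8, 4, 6, 7) = 8
Bergen→Hamar→Ålesund→Tromsø→Kristiansand: max(4, 8, 2, 7) = 8
Bergen→Tromsø→Kristiansand: max(5, 7) = 7
Best route has worst link 7%.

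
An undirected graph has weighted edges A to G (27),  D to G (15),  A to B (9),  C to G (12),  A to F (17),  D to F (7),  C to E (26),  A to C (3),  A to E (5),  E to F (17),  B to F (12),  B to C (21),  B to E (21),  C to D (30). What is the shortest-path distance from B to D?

19

A few of the B→D routes:
B -> A -> C -> D: 9 + 3 + 30 = 42
B -> A -> C -> G -> D: 9 + 3 + 12 + 15 = 39
B -> A -> F -> D: 9 + 17 + 7 = 33
B -> F -> D: 12 + 7 = 19
B -> A -> E -> F -> D: 9 + 5 + 17 + 7 = 38
Shortest: 19.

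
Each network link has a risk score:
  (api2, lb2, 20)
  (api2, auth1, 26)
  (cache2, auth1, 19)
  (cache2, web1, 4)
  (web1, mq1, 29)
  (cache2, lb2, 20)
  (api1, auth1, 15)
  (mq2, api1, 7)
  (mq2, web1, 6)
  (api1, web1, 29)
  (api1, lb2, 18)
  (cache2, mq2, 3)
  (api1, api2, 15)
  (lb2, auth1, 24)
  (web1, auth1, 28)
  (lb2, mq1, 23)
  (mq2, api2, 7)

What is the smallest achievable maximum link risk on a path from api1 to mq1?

23

A few of the api1→mq1 routes:
api1 → auth1 → cache2 → web1 → mq2 → api2 → lb2 → mq1: max(15, 19, 4, 6, 7, 20, 23) = 23
api1 → lb2 → mq1: max(18, 23) = 23
api1 → auth1 → cache2 → mq2 → api2 → lb2 → mq1: max(15, 19, 3, 7, 20, 23) = 23
api1 → auth1 → cache2 → lb2 → mq1: max(15, 19, 20, 23) = 23
Smallest bottleneck: 23.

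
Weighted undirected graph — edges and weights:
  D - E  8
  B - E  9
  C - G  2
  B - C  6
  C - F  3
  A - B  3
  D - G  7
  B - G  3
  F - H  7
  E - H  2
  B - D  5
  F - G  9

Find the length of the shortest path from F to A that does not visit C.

15

Checking several routes:
F - G - B - A: 9 + 3 + 3 = 15
F - H - E - B - A: 7 + 2 + 9 + 3 = 21
F - G - D - B - A: 9 + 7 + 5 + 3 = 24
Shortest: 15.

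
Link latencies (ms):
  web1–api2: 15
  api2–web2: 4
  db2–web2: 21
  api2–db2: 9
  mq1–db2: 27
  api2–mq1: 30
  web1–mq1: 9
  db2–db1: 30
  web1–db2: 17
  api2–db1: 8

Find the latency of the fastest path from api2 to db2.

A few of the api2→db2 routes:
api2→web1→db2: 15 + 17 = 32
api2→web2→db2: 4 + 21 = 25
api2→db1→db2: 8 + 30 = 38
api2→db2: 9
The minimum is 9 ms.

9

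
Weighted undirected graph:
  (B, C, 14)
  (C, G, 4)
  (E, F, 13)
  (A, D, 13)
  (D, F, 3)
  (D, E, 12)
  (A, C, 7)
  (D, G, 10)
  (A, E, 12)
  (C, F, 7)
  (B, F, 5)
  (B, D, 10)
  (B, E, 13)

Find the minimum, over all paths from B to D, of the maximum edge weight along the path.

Comparing a few candidate routes:
B -> D: max(10) = 10
B -> F -> C -> A -> E -> D: max(5, 7, 7, 12, 12) = 12
B -> F -> E -> A -> D: max(5, 13, 12, 13) = 13
B -> F -> D: max(5, 3) = 5
B -> F -> E -> A -> C -> G -> D: max(5, 13, 12, 7, 4, 10) = 13
B -> F -> C -> G -> D: max(5, 7, 4, 10) = 10
Smallest bottleneck: 5.

5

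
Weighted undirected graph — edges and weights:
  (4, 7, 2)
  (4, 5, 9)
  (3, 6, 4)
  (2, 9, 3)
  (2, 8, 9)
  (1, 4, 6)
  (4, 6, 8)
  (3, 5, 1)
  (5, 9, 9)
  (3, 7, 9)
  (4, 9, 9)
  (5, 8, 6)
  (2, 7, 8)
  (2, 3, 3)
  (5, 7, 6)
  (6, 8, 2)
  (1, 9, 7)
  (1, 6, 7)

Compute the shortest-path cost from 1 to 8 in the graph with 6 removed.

A few of the 1→8 routes:
1 - 4 - 5 - 8: 6 + 9 + 6 = 21
1 - 4 - 7 - 5 - 8: 6 + 2 + 6 + 6 = 20
1 - 9 - 2 - 3 - 5 - 8: 7 + 3 + 3 + 1 + 6 = 20
1 - 9 - 2 - 8: 7 + 3 + 9 = 19
Best route has total 19.

19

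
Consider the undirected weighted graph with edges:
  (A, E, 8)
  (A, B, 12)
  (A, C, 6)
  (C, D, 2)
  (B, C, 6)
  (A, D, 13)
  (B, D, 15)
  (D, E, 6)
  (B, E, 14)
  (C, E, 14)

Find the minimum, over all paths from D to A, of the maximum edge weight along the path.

Some routes from D to A:
D-C-B-A: max(2, 6, 12) = 12
D-C-A: max(2, 6) = 6
D-E-A: max(6, 8) = 8
The minimum achievable maximum is 6.

6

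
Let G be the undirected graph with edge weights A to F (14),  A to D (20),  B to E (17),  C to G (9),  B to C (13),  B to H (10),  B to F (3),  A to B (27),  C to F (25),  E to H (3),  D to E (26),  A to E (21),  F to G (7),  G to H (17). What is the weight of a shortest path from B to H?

10

A few of the B→H routes:
B-F-A-E-H: 3 + 14 + 21 + 3 = 41
B-H: 10
B-A-E-H: 27 + 21 + 3 = 51
B-C-G-H: 13 + 9 + 17 = 39
B-F-G-H: 3 + 7 + 17 = 27
B-E-H: 17 + 3 = 20
The minimum is 10.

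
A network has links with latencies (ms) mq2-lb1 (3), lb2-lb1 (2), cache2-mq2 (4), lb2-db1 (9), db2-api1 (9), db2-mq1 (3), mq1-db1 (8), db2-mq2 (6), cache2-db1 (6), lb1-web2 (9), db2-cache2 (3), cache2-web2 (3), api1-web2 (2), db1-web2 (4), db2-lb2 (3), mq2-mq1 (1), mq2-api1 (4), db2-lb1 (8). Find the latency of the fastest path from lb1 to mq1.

Checking several routes:
lb1-mq2-mq1: 3 + 1 = 4
lb1-lb2-db2-mq1: 2 + 3 + 3 = 8
lb1-mq2-db2-mq1: 3 + 6 + 3 = 12
lb1-db2-mq1: 8 + 3 = 11
Best route has total 4 ms.

4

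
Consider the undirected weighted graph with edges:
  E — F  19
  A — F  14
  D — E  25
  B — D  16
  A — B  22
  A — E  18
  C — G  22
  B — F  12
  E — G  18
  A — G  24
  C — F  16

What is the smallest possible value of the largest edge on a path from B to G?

Comparing a few candidate routes:
B → A → F → E → G: max(22, 14, 19, 18) = 22
B → F → E → G: max(12, 19, 18) = 19
B → A → E → F → C → G: max(22, 18, 19, 16, 22) = 22
B → F → A → E → G: max(12, 14, 18, 18) = 18
B → A → E → G: max(22, 18, 18) = 22
Best route has worst link 18.

18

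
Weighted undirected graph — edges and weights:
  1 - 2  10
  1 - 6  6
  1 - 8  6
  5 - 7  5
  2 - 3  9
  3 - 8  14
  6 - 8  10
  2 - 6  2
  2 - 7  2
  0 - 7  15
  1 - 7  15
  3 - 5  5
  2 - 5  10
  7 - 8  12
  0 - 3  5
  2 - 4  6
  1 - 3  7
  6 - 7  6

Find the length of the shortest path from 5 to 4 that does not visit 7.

16

Checking several routes:
5 - 3 - 1 - 2 - 4: 5 + 7 + 10 + 6 = 28
5 - 3 - 1 - 6 - 2 - 4: 5 + 7 + 6 + 2 + 6 = 26
5 - 2 - 4: 10 + 6 = 16
5 - 3 - 1 - 8 - 6 - 2 - 4: 5 + 7 + 6 + 10 + 2 + 6 = 36
5 - 3 - 2 - 4: 5 + 9 + 6 = 20
The minimum is 16.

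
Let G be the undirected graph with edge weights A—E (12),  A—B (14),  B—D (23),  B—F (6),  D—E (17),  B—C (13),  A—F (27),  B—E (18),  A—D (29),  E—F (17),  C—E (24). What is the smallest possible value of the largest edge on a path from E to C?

14

Checking several routes:
E-A-B-C: max(12, 14, 13) = 14
E-D-B-C: max(17, 23, 13) = 23
E-B-C: max(18, 13) = 18
E-C: max(24) = 24
E-F-B-C: max(17, 6, 13) = 17
Smallest bottleneck: 14.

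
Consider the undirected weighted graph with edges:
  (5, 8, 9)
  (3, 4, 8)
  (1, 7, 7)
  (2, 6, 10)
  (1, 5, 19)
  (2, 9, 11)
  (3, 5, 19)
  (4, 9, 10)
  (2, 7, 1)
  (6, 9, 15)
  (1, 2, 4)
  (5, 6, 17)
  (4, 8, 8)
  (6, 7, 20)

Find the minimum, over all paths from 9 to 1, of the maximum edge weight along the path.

11

A few of the 9→1 routes:
9 -> 2 -> 7 -> 1: max(11, 1, 7) = 11
9 -> 2 -> 1: max(11, 4) = 11
9 -> 6 -> 2 -> 1: max(15, 10, 4) = 15
Best route has worst link 11.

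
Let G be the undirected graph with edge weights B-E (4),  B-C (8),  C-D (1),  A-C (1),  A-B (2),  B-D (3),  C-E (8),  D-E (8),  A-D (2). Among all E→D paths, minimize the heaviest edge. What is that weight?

4

Checking several routes:
E - B - C - D: max(4, 8, 1) = 8
E - B - D: max(4, 3) = 4
E - D: max(8) = 8
E - B - A - C - D: max(4, 2, 1, 1) = 4
E - B - A - D: max(4, 2, 2) = 4
E - B - C - A - D: max(4, 8, 1, 2) = 8
Best route has worst link 4.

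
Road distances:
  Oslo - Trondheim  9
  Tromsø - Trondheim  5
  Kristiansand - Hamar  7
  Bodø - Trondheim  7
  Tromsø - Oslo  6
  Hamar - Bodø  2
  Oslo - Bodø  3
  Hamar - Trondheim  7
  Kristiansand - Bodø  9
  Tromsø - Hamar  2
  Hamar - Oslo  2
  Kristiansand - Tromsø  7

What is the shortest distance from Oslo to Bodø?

3

A few of the Oslo→Bodø routes:
Oslo-Bodø: 3
Oslo-Tromsø-Hamar-Bodø: 6 + 2 + 2 = 10
Oslo-Hamar-Bodø: 2 + 2 = 4
Oslo-Hamar-Trondheim-Bodø: 2 + 7 + 7 = 16
Best route has total 3.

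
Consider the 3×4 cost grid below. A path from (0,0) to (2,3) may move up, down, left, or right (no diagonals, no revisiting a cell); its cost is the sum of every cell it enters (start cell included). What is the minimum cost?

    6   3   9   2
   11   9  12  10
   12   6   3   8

35

One optimal route is (0,0)→(0,1)→(1,1)→(2,1)→(2,2)→(2,3).
Its cost is 6 + 3 + 9 + 6 + 3 + 8 = 35.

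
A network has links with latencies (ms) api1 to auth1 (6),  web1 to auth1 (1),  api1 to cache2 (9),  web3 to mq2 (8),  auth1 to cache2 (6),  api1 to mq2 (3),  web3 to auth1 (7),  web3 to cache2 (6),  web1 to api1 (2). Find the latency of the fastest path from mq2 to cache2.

12

Comparing a few candidate routes:
mq2→api1→cache2: 3 + 9 = 12
mq2→api1→web1→auth1→cache2: 3 + 2 + 1 + 6 = 12
mq2→web3→cache2: 8 + 6 = 14
Shortest: 12 ms.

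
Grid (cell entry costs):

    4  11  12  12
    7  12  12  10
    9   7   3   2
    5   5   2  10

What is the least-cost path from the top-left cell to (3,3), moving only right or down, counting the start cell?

Best path: (0,0)→(1,0)→(2,0)→(2,1)→(2,2)→(2,3)→(3,3)
Cost: 4 + 7 + 9 + 7 + 3 + 2 + 10 = 42

42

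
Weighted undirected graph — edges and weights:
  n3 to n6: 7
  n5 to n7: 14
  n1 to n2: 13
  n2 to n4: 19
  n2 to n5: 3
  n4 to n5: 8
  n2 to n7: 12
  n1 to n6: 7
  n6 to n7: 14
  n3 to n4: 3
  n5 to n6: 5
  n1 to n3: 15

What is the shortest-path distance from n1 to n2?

Comparing a few candidate routes:
n1 → n3 → n4 → n5 → n2: 15 + 3 + 8 + 3 = 29
n1 → n6 → n3 → n4 → n5 → n2: 7 + 7 + 3 + 8 + 3 = 28
n1 → n3 → n6 → n5 → n2: 15 + 7 + 5 + 3 = 30
n1 → n2: 13
n1 → n6 → n5 → n2: 7 + 5 + 3 = 15
Shortest: 13.

13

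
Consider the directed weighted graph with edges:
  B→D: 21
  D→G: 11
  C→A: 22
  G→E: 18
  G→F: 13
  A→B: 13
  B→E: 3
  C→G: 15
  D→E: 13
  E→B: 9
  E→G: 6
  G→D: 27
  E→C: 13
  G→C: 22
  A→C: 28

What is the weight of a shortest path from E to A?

35

Routes from E to A:
E -> C -> A: 13 + 22 = 35
E -> B -> D -> G -> C -> A: 9 + 21 + 11 + 22 + 22 = 85
E -> G -> C -> A: 6 + 22 + 22 = 50
Shortest: 35.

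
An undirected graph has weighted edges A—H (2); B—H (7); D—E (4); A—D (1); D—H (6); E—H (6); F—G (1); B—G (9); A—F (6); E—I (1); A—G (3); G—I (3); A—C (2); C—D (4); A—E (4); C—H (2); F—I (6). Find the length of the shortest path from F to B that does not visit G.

15

Some routes from F to B avoiding G:
F - A - D - C - H - B: 6 + 1 + 4 + 2 + 7 = 20
F - I - E - H - B: 6 + 1 + 6 + 7 = 20
F - A - H - B: 6 + 2 + 7 = 15
F - I - E - A - H - B: 6 + 1 + 4 + 2 + 7 = 20
F - A - C - H - B: 6 + 2 + 2 + 7 = 17
F - A - D - H - B: 6 + 1 + 6 + 7 = 20
Best route has total 15.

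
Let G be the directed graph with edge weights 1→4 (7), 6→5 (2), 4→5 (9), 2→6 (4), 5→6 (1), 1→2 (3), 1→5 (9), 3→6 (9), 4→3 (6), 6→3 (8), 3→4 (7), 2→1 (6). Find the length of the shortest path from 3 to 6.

Paths from 3 to 6:
3 -> 6: 9
3 -> 4 -> 5 -> 6: 7 + 9 + 1 = 17
Shortest: 9.

9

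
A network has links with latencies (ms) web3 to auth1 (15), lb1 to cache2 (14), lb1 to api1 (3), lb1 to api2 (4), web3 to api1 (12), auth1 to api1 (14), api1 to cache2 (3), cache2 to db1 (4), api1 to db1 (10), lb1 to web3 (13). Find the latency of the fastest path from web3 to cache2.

15

A few of the web3→cache2 routes:
web3-api1-db1-cache2: 12 + 10 + 4 = 26
web3-api1-cache2: 12 + 3 = 15
web3-lb1-api1-cache2: 13 + 3 + 3 = 19
Shortest: 15 ms.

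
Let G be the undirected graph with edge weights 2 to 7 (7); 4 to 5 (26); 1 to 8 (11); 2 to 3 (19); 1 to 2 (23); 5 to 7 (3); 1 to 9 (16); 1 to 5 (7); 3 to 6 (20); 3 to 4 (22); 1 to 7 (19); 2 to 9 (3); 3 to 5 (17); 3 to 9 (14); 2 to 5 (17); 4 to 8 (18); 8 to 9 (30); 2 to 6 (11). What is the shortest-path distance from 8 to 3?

Comparing a few candidate routes:
8→4→3: 18 + 22 = 40
8→1→9→3: 11 + 16 + 14 = 41
8→1→5→3: 11 + 7 + 17 = 35
8→9→3: 30 + 14 = 44
8→1→5→7→2→9→3: 11 + 7 + 3 + 7 + 3 + 14 = 45
Best route has total 35.

35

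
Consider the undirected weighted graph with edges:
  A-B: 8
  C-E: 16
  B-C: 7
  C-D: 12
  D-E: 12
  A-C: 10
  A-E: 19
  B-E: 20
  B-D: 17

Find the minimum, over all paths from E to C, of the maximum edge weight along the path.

Comparing a few candidate routes:
E-D-C: max(12, 12) = 12
E-D-B-C: max(12, 17, 7) = 17
E-A-B-D-C: max(19, 8, 17, 12) = 19
E-C: max(16) = 16
E-D-B-A-C: max(12, 17, 8, 10) = 17
Best route has worst link 12.

12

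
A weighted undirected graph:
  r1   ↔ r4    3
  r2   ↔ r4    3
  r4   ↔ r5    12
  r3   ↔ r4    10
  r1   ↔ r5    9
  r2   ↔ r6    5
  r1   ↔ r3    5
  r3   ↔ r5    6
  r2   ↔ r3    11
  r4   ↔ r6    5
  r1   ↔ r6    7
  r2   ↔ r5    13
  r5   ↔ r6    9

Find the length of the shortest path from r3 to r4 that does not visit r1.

10

A few of the r3→r4 routes:
r3 → r2 → r4: 11 + 3 = 14
r3 → r4: 10
r3 → r2 → r6 → r4: 11 + 5 + 5 = 21
r3 → r5 → r4: 6 + 12 = 18
r3 → r5 → r6 → r4: 6 + 9 + 5 = 20
Shortest: 10.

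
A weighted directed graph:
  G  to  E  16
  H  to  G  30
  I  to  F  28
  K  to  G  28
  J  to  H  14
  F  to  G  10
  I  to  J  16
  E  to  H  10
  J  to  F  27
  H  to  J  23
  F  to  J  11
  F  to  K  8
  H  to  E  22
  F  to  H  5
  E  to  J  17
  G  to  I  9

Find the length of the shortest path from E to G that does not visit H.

54

Paths from E to G avoiding H:
E → J → F → G: 17 + 27 + 10 = 54
E → J → F → K → G: 17 + 27 + 8 + 28 = 80
The minimum is 54.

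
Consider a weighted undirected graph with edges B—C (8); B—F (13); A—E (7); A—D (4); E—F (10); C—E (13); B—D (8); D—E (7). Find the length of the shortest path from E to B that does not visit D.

21

Candidate routes:
E -> C -> B: 13 + 8 = 21
E -> F -> B: 10 + 13 = 23
Shortest: 21.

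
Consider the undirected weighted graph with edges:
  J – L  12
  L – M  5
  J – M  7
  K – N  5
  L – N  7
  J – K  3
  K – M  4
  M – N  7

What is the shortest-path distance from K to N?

5

Some routes from K to N:
K → N: 5
K → J → M → N: 3 + 7 + 7 = 17
K → M → N: 4 + 7 = 11
K → M → L → N: 4 + 5 + 7 = 16
The minimum is 5.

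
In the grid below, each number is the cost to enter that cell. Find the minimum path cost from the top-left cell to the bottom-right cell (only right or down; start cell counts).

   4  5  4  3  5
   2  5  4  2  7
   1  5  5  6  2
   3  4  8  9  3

Path [0,0] [1,0] [1,1] [1,2] [1,3] [2,3] [2,4] [3,4]: 4 + 2 + 5 + 4 + 2 + 6 + 2 + 3 = 28.
(Top row then right column would cost 33.)

28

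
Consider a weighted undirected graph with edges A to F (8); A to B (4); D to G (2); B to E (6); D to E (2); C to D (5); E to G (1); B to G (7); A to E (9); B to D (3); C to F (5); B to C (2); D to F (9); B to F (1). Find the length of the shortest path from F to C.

3

A few of the F→C routes:
F -> B -> C: 1 + 2 = 3
F -> C: 5
F -> D -> C: 9 + 5 = 14
F -> B -> D -> C: 1 + 3 + 5 = 9
Shortest: 3.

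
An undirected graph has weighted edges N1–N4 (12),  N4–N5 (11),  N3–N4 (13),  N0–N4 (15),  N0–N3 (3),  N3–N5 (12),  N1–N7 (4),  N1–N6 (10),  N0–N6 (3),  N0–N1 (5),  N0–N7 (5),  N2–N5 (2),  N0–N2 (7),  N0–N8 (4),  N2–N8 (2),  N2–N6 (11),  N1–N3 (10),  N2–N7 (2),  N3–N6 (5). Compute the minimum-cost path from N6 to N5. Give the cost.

Checking several routes:
N6 → N0 → N8 → N2 → N5: 3 + 4 + 2 + 2 = 11
N6 → N0 → N2 → N5: 3 + 7 + 2 = 12
N6 → N2 → N5: 11 + 2 = 13
N6 → N0 → N7 → N2 → N5: 3 + 5 + 2 + 2 = 12
N6 → N3 → N0 → N8 → N2 → N5: 5 + 3 + 4 + 2 + 2 = 16
N6 → N0 → N1 → N7 → N2 → N5: 3 + 5 + 4 + 2 + 2 = 16
Best route has total 11.

11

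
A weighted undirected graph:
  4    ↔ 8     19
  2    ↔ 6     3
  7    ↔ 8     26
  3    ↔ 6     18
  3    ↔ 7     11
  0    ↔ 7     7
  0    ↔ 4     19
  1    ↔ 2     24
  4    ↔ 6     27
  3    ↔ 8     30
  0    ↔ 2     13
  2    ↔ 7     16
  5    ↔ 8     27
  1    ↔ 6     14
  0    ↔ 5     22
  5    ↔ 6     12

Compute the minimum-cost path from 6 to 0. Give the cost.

16

Some routes from 6 to 0:
6 - 5 - 0: 12 + 22 = 34
6 - 3 - 7 - 0: 18 + 11 + 7 = 36
6 - 2 - 7 - 0: 3 + 16 + 7 = 26
6 - 2 - 0: 3 + 13 = 16
6 - 1 - 2 - 0: 14 + 24 + 13 = 51
6 - 4 - 0: 27 + 19 = 46
Best route has total 16.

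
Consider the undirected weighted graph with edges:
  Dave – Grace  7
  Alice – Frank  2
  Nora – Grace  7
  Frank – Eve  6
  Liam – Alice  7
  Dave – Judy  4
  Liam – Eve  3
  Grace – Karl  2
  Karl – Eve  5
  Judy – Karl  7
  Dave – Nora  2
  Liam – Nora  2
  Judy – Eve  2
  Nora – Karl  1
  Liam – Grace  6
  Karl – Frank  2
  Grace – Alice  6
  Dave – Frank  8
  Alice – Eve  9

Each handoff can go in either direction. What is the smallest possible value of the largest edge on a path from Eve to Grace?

3

Checking several routes:
Eve -> Karl -> Grace: max(5, 2) = 5
Eve -> Liam -> Nora -> Karl -> Frank -> Alice -> Grace: max(3, 2, 1, 2, 2, 6) = 6
Eve -> Judy -> Dave -> Nora -> Karl -> Grace: max(2, 4, 2, 1, 2) = 4
Eve -> Liam -> Nora -> Karl -> Grace: max(3, 2, 1, 2) = 3
Smallest bottleneck: 3.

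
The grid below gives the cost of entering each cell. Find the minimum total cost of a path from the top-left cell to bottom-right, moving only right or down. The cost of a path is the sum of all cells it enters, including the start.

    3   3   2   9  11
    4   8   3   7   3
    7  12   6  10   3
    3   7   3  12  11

35

Path [0,0]→[0,1]→[0,2]→[1,2]→[1,3]→[1,4]→[2,4]→[3,4]: 3 + 3 + 2 + 3 + 7 + 3 + 3 + 11 = 35.
For comparison, the top-then-right route costs 45.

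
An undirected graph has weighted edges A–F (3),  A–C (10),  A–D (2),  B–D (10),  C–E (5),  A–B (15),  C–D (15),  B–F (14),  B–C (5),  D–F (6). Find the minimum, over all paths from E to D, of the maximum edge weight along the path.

10

Comparing a few candidate routes:
E → C → B → F → A → D: max(5, 5, 14, 3, 2) = 14
E → C → A → D: max(5, 10, 2) = 10
E → C → A → F → D: max(5, 10, 3, 6) = 10
E → C → B → D: max(5, 5, 10) = 10
E → C → A → F → B → D: max(5, 10, 3, 14, 10) = 14
E → C → B → F → D: max(5, 5, 14, 6) = 14
The minimum achievable maximum is 10.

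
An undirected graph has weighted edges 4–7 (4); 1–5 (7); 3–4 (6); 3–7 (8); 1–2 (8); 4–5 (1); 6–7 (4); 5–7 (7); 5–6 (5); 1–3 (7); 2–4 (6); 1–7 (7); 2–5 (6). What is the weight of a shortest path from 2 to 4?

Checking several routes:
2 → 4: 6
2 → 5 → 4: 6 + 1 = 7
2 → 1 → 5 → 4: 8 + 7 + 1 = 16
2 → 5 → 7 → 4: 6 + 7 + 4 = 17
Best route has total 6.

6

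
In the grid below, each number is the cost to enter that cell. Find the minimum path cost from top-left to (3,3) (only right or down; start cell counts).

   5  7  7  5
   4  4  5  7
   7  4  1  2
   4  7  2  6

Cheapest: r0c0→r1c0→r1c1→r2c1→r2c2→r2c3→r3c3
  5 + 4 + 4 + 4 + 1 + 2 + 6 = 26
For comparison, the top-then-right route costs 39.

26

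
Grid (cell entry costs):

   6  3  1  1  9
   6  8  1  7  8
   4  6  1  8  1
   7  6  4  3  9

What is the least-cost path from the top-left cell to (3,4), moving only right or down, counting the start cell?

28

Best path: [0,0] [0,1] [0,2] [1,2] [2,2] [3,2] [3,3] [3,4]
Cost: 6 + 3 + 1 + 1 + 1 + 4 + 3 + 9 = 28
For comparison, the top-then-right route costs 38.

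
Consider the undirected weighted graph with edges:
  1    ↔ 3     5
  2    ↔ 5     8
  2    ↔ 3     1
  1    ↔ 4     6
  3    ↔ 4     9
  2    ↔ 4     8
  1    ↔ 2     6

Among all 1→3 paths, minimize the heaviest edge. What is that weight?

5

Routes from 1 to 3:
1-4-3: max(6, 9) = 9
1-2-4-3: max(6, 8, 9) = 9
1-2-3: max(6, 1) = 6
1-4-2-3: max(6, 8, 1) = 8
1-3: max(5) = 5
The minimum achievable maximum is 5.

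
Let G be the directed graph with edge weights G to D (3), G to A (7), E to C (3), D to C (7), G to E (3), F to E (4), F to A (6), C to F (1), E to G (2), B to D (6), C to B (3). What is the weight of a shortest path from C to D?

9

Paths from C to D:
C - B - D: 3 + 6 = 9
C - F - E - G - D: 1 + 4 + 2 + 3 = 10
Best route has total 9.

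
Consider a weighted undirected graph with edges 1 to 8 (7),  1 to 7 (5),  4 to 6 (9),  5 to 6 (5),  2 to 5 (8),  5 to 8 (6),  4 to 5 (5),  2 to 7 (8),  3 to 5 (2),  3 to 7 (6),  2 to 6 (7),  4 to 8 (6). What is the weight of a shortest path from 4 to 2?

13

Checking several routes:
4-5-2: 5 + 8 = 13
4-5-6-2: 5 + 5 + 7 = 17
4-6-2: 9 + 7 = 16
4-8-5-2: 6 + 6 + 8 = 20
Shortest: 13.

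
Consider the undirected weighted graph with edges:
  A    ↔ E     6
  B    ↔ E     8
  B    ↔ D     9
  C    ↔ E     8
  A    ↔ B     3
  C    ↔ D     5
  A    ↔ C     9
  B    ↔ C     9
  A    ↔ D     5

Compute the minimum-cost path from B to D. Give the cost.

Some routes from B to D:
B-C-D: 9 + 5 = 14
B-A-D: 3 + 5 = 8
B-E-A-D: 8 + 6 + 5 = 19
B-E-C-D: 8 + 8 + 5 = 21
B-D: 9
B-A-C-D: 3 + 9 + 5 = 17
The minimum is 8.

8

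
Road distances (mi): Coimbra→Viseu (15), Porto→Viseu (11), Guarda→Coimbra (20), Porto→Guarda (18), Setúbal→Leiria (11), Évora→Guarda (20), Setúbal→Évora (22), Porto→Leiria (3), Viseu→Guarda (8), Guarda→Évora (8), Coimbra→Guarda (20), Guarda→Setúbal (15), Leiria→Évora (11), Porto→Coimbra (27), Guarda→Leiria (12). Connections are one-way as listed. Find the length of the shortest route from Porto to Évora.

Some routes from Porto to Évora:
Porto-Viseu-Guarda-Évora: 11 + 8 + 8 = 27
Porto-Guarda-Évora: 18 + 8 = 26
Porto-Leiria-Évora: 3 + 11 = 14
Porto-Guarda-Leiria-Évora: 18 + 12 + 11 = 41
Porto-Viseu-Guarda-Leiria-Évora: 11 + 8 + 12 + 11 = 42
Best route has total 14 mi.

14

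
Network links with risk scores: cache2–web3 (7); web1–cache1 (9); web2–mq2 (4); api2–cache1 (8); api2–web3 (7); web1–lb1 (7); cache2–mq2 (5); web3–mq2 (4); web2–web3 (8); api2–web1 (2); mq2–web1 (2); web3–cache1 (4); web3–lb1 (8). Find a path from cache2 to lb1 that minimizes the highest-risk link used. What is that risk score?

7

Comparing a few candidate routes:
cache2-mq2-web3-api2-web1-lb1: max(5, 4, 7, 2, 7) = 7
cache2-web3-mq2-web1-lb1: max(7, 4, 2, 7) = 7
cache2-web3-api2-web1-lb1: max(7, 7, 2, 7) = 7
cache2-mq2-web1-lb1: max(5, 2, 7) = 7
cache2-web3-cache1-api2-web1-lb1: max(7, 4, 8, 2, 7) = 8
Smallest bottleneck: 7.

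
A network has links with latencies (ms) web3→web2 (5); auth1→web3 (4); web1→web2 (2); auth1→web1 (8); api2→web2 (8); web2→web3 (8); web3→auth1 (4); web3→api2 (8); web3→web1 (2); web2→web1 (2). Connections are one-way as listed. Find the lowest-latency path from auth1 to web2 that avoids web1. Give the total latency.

9

Paths from auth1 to web2 avoiding web1:
auth1 - web3 - web2: 4 + 5 = 9
auth1 - web3 - api2 - web2: 4 + 8 + 8 = 20
Shortest: 9 ms.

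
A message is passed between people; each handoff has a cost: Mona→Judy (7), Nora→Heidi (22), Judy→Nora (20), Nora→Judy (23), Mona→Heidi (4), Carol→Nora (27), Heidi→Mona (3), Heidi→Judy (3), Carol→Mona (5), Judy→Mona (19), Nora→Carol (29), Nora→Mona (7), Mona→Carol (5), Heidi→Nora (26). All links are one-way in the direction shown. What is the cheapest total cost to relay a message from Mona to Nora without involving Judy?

30

Candidate routes:
Mona → Heidi → Nora: 4 + 26 = 30
Mona → Carol → Nora: 5 + 27 = 32
The minimum is 30.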